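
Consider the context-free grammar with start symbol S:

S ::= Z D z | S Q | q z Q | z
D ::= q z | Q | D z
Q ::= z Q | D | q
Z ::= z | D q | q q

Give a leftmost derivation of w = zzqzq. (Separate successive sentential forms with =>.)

S => SQ => SQQ => zQQ => zDQ => zDzQ => zQzQ => zzQzQ => zzqzQ => zzqzq

S => SQ   [S ::= S Q]
SQ => SQQ   [S ::= S Q]
SQQ => zQQ   [S ::= z]
zQQ => zDQ   [Q ::= D]
zDQ => zDzQ   [D ::= D z]
zDzQ => zQzQ   [D ::= Q]
zQzQ => zzQzQ   [Q ::= z Q]
zzQzQ => zzqzQ   [Q ::= q]
zzqzQ => zzqzq   [Q ::= q]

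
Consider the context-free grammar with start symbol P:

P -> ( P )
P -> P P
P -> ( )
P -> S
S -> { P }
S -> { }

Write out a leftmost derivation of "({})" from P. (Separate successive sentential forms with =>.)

P => (P)   [P -> ( P )]
(P) => (S)   [P -> S]
(S) => ({})   [S -> { }]

P => (P) => (S) => ({})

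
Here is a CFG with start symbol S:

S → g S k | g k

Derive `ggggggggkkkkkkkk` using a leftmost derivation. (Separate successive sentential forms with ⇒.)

S ⇒ gSk ⇒ ggSkk ⇒ gggSkkk ⇒ ggggSkkkk ⇒ gggggSkkkkk ⇒ ggggggSkkkkkk ⇒ gggggggSkkkkkkk ⇒ ggggggggkkkkkkkk

S ⇒ gSk   [S → g S k]
gSk ⇒ ggSkk   [S → g S k]
ggSkk ⇒ gggSkkk   [S → g S k]
gggSkkk ⇒ ggggSkkkk   [S → g S k]
ggggSkkkk ⇒ gggggSkkkkk   [S → g S k]
gggggSkkkkk ⇒ ggggggSkkkkkk   [S → g S k]
ggggggSkkkkkk ⇒ gggggggSkkkkkkk   [S → g S k]
gggggggSkkkkkkk ⇒ ggggggggkkkkkkkk   [S → g k]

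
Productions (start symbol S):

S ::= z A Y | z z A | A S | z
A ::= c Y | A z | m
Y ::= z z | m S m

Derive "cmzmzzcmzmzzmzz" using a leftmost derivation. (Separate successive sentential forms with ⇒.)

S ⇒ AS ⇒ cYS ⇒ cmSmS ⇒ cmzmS ⇒ cmzmzzA ⇒ cmzmzzAz ⇒ cmzmzzAzz ⇒ cmzmzzcYzz ⇒ cmzmzzcmSmzz ⇒ cmzmzzcmzAYmzz ⇒ cmzmzzcmzmYmzz ⇒ cmzmzzcmzmzzmzz

S ⇒ AS   [S ::= A S]
AS ⇒ cYS   [A ::= c Y]
cYS ⇒ cmSmS   [Y ::= m S m]
cmSmS ⇒ cmzmS   [S ::= z]
cmzmS ⇒ cmzmzzA   [S ::= z z A]
cmzmzzA ⇒ cmzmzzAz   [A ::= A z]
cmzmzzAz ⇒ cmzmzzAzz   [A ::= A z]
cmzmzzAzz ⇒ cmzmzzcYzz   [A ::= c Y]
cmzmzzcYzz ⇒ cmzmzzcmSmzz   [Y ::= m S m]
cmzmzzcmSmzz ⇒ cmzmzzcmzAYmzz   [S ::= z A Y]
cmzmzzcmzAYmzz ⇒ cmzmzzcmzmYmzz   [A ::= m]
cmzmzzcmzmYmzz ⇒ cmzmzzcmzmzzmzz   [Y ::= z z]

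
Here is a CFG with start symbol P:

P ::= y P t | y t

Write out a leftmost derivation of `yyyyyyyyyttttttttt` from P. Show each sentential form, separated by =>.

P => yPt => yyPtt => yyyPttt => yyyyPtttt => yyyyyPttttt => yyyyyyPtttttt => yyyyyyyPttttttt => yyyyyyyyPtttttttt => yyyyyyyyyttttttttt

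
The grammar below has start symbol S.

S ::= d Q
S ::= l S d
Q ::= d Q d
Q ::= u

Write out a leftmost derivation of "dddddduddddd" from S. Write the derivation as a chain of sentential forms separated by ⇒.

S ⇒ dQ ⇒ ddQd ⇒ dddQdd ⇒ ddddQddd ⇒ dddddQdddd ⇒ ddddddQddddd ⇒ dddddduddddd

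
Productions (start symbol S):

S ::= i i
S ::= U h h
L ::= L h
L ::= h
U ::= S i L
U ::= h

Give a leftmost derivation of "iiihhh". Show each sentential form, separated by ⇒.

S ⇒ Uhh ⇒ SiLhh ⇒ iiiLhh ⇒ iiihhh

S ⇒ Uhh   [S ::= U h h]
Uhh ⇒ SiLhh   [U ::= S i L]
SiLhh ⇒ iiiLhh   [S ::= i i]
iiiLhh ⇒ iiihhh   [L ::= h]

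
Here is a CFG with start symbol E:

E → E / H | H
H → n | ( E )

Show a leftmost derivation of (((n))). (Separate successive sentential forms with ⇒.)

E ⇒ H ⇒ (E) ⇒ (H) ⇒ ((E)) ⇒ ((H)) ⇒ (((E))) ⇒ (((H))) ⇒ (((n)))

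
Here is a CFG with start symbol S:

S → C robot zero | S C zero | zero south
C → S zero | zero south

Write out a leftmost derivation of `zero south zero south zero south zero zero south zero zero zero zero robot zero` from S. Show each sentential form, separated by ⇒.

S ⇒ C robot zero ⇒ S zero robot zero ⇒ S C zero zero robot zero ⇒ zero south C zero zero robot zero ⇒ zero south S zero zero zero robot zero ⇒ zero south S C zero zero zero zero robot zero ⇒ zero south S C zero C zero zero zero zero robot zero ⇒ zero south zero south C zero C zero zero zero zero robot zero ⇒ zero south zero south zero south zero C zero zero zero zero robot zero ⇒ zero south zero south zero south zero zero south zero zero zero zero robot zero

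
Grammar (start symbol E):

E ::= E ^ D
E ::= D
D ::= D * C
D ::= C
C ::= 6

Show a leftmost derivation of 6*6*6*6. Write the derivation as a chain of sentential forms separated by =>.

E => D   [E ::= D]
D => D*C   [D ::= D * C]
D*C => D*C*C   [D ::= D * C]
D*C*C => D*C*C*C   [D ::= D * C]
D*C*C*C => C*C*C*C   [D ::= C]
C*C*C*C => 6*C*C*C   [C ::= 6]
6*C*C*C => 6*6*C*C   [C ::= 6]
6*6*C*C => 6*6*6*C   [C ::= 6]
6*6*6*C => 6*6*6*6   [C ::= 6]

E=>D=>D*C=>D*C*C=>D*C*C*C=>C*C*C*C=>6*C*C*C=>6*6*C*C=>6*6*6*C=>6*6*6*6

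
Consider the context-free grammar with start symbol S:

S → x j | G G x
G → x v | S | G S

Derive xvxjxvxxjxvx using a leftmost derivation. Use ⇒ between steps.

S ⇒ GGx ⇒ GSGx ⇒ SSGx ⇒ GGxSGx ⇒ GSGxSGx ⇒ xvSGxSGx ⇒ xvxjGxSGx ⇒ xvxjxvxSGx ⇒ xvxjxvxxjGx ⇒ xvxjxvxxjxvx

S ⇒ GGx   [S → G G x]
GGx ⇒ GSGx   [G → G S]
GSGx ⇒ SSGx   [G → S]
SSGx ⇒ GGxSGx   [S → G G x]
GGxSGx ⇒ GSGxSGx   [G → G S]
GSGxSGx ⇒ xvSGxSGx   [G → x v]
xvSGxSGx ⇒ xvxjGxSGx   [S → x j]
xvxjGxSGx ⇒ xvxjxvxSGx   [G → x v]
xvxjxvxSGx ⇒ xvxjxvxxjGx   [S → x j]
xvxjxvxxjGx ⇒ xvxjxvxxjxvx   [G → x v]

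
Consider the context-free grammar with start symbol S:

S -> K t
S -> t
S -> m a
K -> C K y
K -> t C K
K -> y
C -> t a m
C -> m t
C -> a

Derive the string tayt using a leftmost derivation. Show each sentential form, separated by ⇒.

S ⇒ Kt ⇒ tCKt ⇒ taKt ⇒ tayt

S ⇒ Kt   [S -> K t]
Kt ⇒ tCKt   [K -> t C K]
tCKt ⇒ taKt   [C -> a]
taKt ⇒ tayt   [K -> y]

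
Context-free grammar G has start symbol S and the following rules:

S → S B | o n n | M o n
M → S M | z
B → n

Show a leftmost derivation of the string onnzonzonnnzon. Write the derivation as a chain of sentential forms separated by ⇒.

S ⇒ Mon ⇒ SMon ⇒ SBMon ⇒ SBBMon ⇒ MonBBMon ⇒ SMonBBMon ⇒ MonMonBBMon ⇒ SMonMonBBMon ⇒ onnMonMonBBMon ⇒ onnzonMonBBMon ⇒ onnzonzonBBMon ⇒ onnzonzonnBMon ⇒ onnzonzonnnMon ⇒ onnzonzonnnzon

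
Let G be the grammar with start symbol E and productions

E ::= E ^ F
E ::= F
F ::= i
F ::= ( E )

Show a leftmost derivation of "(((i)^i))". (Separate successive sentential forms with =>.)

E => F   [E ::= F]
F => (E)   [F ::= ( E )]
(E) => (F)   [E ::= F]
(F) => ((E))   [F ::= ( E )]
((E)) => ((E^F))   [E ::= E ^ F]
((E^F)) => ((F^F))   [E ::= F]
((F^F)) => (((E)^F))   [F ::= ( E )]
(((E)^F)) => (((F)^F))   [E ::= F]
(((F)^F)) => (((i)^F))   [F ::= i]
(((i)^F)) => (((i)^i))   [F ::= i]

E=>F=>(E)=>(F)=>((E))=>((E^F))=>((F^F))=>(((E)^F))=>(((F)^F))=>(((i)^F))=>(((i)^i))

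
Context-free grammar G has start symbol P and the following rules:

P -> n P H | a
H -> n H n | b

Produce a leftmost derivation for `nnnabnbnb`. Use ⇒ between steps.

P ⇒ nPH ⇒ nnPHH ⇒ nnnPHHH ⇒ nnnaHHH ⇒ nnnabHH ⇒ nnnabnHnH ⇒ nnnabnbnH ⇒ nnnabnbnb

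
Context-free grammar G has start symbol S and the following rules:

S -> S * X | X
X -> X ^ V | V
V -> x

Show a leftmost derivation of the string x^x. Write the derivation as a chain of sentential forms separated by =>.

S => X => X^V => V^V => x^V => x^x

S => X   [S -> X]
X => X^V   [X -> X ^ V]
X^V => V^V   [X -> V]
V^V => x^V   [V -> x]
x^V => x^x   [V -> x]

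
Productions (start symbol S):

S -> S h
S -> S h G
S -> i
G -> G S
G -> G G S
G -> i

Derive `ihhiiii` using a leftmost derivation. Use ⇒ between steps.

S ⇒ ShG   [S -> S h G]
ShG ⇒ ShhG   [S -> S h]
ShhG ⇒ ihhG   [S -> i]
ihhG ⇒ ihhGGS   [G -> G G S]
ihhGGS ⇒ ihhiGS   [G -> i]
ihhiGS ⇒ ihhiGSS   [G -> G S]
ihhiGSS ⇒ ihhiiSS   [G -> i]
ihhiiSS ⇒ ihhiiiS   [S -> i]
ihhiiiS ⇒ ihhiiii   [S -> i]

S⇒ShG⇒ShhG⇒ihhG⇒ihhGGS⇒ihhiGS⇒ihhiGSS⇒ihhiiSS⇒ihhiiiS⇒ihhiiii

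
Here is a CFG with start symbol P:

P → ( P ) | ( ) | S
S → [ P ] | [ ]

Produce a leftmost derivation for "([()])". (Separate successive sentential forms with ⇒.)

P ⇒ (P) ⇒ (S) ⇒ ([P]) ⇒ ([()])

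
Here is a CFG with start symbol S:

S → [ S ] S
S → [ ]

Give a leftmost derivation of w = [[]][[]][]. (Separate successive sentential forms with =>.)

S=>[S]S=>[[]]S=>[[]][S]S=>[[]][[]]S=>[[]][[]][]

S => [S]S   [S → [ S ] S]
[S]S => [[]]S   [S → [ ]]
[[]]S => [[]][S]S   [S → [ S ] S]
[[]][S]S => [[]][[]]S   [S → [ ]]
[[]][[]]S => [[]][[]][]   [S → [ ]]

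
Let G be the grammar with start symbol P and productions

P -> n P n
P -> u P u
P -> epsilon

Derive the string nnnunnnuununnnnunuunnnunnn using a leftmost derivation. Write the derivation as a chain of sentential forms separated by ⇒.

P ⇒ nPn ⇒ nnPnn ⇒ nnnPnnn ⇒ nnnuPunnn ⇒ nnnunPnunnn ⇒ nnnunnPnnunnn ⇒ nnnunnnPnnnunnn ⇒ nnnunnnuPunnnunnn ⇒ nnnunnnuuPuunnnunnn ⇒ nnnunnnuunPnuunnnunnn ⇒ nnnunnnuunuPunuunnnunnn ⇒ nnnunnnuununPnunuunnnunnn ⇒ nnnunnnuununnPnnunuunnnunnn ⇒ nnnunnnuununnnnunuunnnunnn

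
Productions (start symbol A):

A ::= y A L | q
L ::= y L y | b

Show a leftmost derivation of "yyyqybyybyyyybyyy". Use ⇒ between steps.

A⇒yAL⇒yyALL⇒yyyALLL⇒yyyqLLL⇒yyyqyLyLL⇒yyyqybyLL⇒yyyqybyyLyL⇒yyyqybyybyL⇒yyyqybyybyyLy⇒yyyqybyybyyyLyy⇒yyyqybyybyyyyLyyy⇒yyyqybyybyyyybyyy

A ⇒ yAL   [A ::= y A L]
yAL ⇒ yyALL   [A ::= y A L]
yyALL ⇒ yyyALLL   [A ::= y A L]
yyyALLL ⇒ yyyqLLL   [A ::= q]
yyyqLLL ⇒ yyyqyLyLL   [L ::= y L y]
yyyqyLyLL ⇒ yyyqybyLL   [L ::= b]
yyyqybyLL ⇒ yyyqybyyLyL   [L ::= y L y]
yyyqybyyLyL ⇒ yyyqybyybyL   [L ::= b]
yyyqybyybyL ⇒ yyyqybyybyyLy   [L ::= y L y]
yyyqybyybyyLy ⇒ yyyqybyybyyyLyy   [L ::= y L y]
yyyqybyybyyyLyy ⇒ yyyqybyybyyyyLyyy   [L ::= y L y]
yyyqybyybyyyyLyyy ⇒ yyyqybyybyyyybyyy   [L ::= b]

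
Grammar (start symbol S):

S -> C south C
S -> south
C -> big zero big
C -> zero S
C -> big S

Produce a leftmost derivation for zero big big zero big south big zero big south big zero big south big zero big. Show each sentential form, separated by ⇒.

S ⇒ C south C ⇒ zero S south C ⇒ zero C south C south C ⇒ zero big S south C south C ⇒ zero big C south C south C south C ⇒ zero big big zero big south C south C south C ⇒ zero big big zero big south big zero big south C south C ⇒ zero big big zero big south big zero big south big zero big south C ⇒ zero big big zero big south big zero big south big zero big south big zero big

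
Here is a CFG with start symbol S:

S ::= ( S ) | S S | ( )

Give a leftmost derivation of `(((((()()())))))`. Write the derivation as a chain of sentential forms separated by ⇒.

S ⇒ (S) ⇒ ((S)) ⇒ (((S))) ⇒ ((((S)))) ⇒ (((((S))))) ⇒ (((((SS))))) ⇒ (((((SSS))))) ⇒ (((((()SS))))) ⇒ (((((()()S))))) ⇒ (((((()()())))))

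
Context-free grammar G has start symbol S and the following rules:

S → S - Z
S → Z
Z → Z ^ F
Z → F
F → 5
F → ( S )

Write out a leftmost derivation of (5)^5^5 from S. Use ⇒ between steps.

S ⇒ Z ⇒ Z^F ⇒ Z^F^F ⇒ F^F^F ⇒ (S)^F^F ⇒ (Z)^F^F ⇒ (F)^F^F ⇒ (5)^F^F ⇒ (5)^5^F ⇒ (5)^5^5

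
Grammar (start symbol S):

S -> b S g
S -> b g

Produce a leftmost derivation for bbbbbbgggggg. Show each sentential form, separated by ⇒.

S⇒bSg⇒bbSgg⇒bbbSggg⇒bbbbSgggg⇒bbbbbSggggg⇒bbbbbbgggggg

S ⇒ bSg   [S -> b S g]
bSg ⇒ bbSgg   [S -> b S g]
bbSgg ⇒ bbbSggg   [S -> b S g]
bbbSggg ⇒ bbbbSgggg   [S -> b S g]
bbbbSgggg ⇒ bbbbbSggggg   [S -> b S g]
bbbbbSggggg ⇒ bbbbbbgggggg   [S -> b g]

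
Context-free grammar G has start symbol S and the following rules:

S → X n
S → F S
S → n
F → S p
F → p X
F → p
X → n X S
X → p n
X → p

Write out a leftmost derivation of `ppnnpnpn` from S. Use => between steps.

S => FS   [S → F S]
FS => pXS   [F → p X]
pXS => ppnS   [X → p n]
ppnS => ppnFS   [S → F S]
ppnFS => ppnSpS   [F → S p]
ppnSpS => ppnFSpS   [S → F S]
ppnFSpS => ppnSpSpS   [F → S p]
ppnSpSpS => ppnnpSpS   [S → n]
ppnnpSpS => ppnnpnpS   [S → n]
ppnnpnpS => ppnnpnpn   [S → n]

S=>FS=>pXS=>ppnS=>ppnFS=>ppnSpS=>ppnFSpS=>ppnSpSpS=>ppnnpSpS=>ppnnpnpS=>ppnnpnpn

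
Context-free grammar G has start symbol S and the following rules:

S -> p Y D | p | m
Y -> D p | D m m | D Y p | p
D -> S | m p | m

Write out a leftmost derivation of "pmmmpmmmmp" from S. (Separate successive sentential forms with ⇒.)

S ⇒ pYD   [S -> p Y D]
pYD ⇒ pDmmD   [Y -> D m m]
pDmmD ⇒ pSmmD   [D -> S]
pSmmD ⇒ pmmmD   [S -> m]
pmmmD ⇒ pmmmS   [D -> S]
pmmmS ⇒ pmmmpYD   [S -> p Y D]
pmmmpYD ⇒ pmmmpDmmD   [Y -> D m m]
pmmmpDmmD ⇒ pmmmpmmmD   [D -> m]
pmmmpmmmD ⇒ pmmmpmmmmp   [D -> m p]

S⇒pYD⇒pDmmD⇒pSmmD⇒pmmmD⇒pmmmS⇒pmmmpYD⇒pmmmpDmmD⇒pmmmpmmmD⇒pmmmpmmmmp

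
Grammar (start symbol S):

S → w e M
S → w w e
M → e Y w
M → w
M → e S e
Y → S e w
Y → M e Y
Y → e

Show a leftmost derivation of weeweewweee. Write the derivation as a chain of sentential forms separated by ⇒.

S ⇒ weM   [S → w e M]
weM ⇒ weeSe   [M → e S e]
weeSe ⇒ weeweMe   [S → w e M]
weeweMe ⇒ weeweeSee   [M → e S e]
weeweeSee ⇒ weeweewweee   [S → w w e]

S ⇒ weM ⇒ weeSe ⇒ weeweMe ⇒ weeweeSee ⇒ weeweewweee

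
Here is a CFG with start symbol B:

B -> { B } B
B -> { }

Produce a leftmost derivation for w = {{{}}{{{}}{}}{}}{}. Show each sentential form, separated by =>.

B => {B}B => {{B}B}B => {{{}}B}B => {{{}}{B}B}B => {{{}}{{B}B}B}B => {{{}}{{{}}B}B}B => {{{}}{{{}}{}}B}B => {{{}}{{{}}{}}{}}B => {{{}}{{{}}{}}{}}{}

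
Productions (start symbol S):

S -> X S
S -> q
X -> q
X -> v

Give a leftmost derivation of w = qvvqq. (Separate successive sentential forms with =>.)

S => XS   [S -> X S]
XS => qS   [X -> q]
qS => qXS   [S -> X S]
qXS => qvS   [X -> v]
qvS => qvXS   [S -> X S]
qvXS => qvvS   [X -> v]
qvvS => qvvXS   [S -> X S]
qvvXS => qvvqS   [X -> q]
qvvqS => qvvqq   [S -> q]

S=>XS=>qS=>qXS=>qvS=>qvXS=>qvvS=>qvvXS=>qvvqS=>qvvqq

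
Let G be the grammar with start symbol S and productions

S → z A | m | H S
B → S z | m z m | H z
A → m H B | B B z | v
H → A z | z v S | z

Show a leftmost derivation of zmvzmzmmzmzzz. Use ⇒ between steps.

S⇒zA⇒zmHB⇒zmAzB⇒zmvzB⇒zmvzHz⇒zmvzAzz⇒zmvzBBzzz⇒zmvzmzmBzzz⇒zmvzmzmmzmzzz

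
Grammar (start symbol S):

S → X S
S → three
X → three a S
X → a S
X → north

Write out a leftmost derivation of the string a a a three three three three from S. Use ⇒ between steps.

S ⇒ X S   [S → X S]
X S ⇒ a S S   [X → a S]
a S S ⇒ a X S S   [S → X S]
a X S S ⇒ a a S S S   [X → a S]
a a S S S ⇒ a a X S S S   [S → X S]
a a X S S S ⇒ a a a S S S S   [X → a S]
a a a S S S S ⇒ a a a three S S S   [S → three]
a a a three S S S ⇒ a a a three three S S   [S → three]
a a a three three S S ⇒ a a a three three three S   [S → three]
a a a three three three S ⇒ a a a three three three three   [S → three]

S ⇒ X S ⇒ a S S ⇒ a X S S ⇒ a a S S S ⇒ a a X S S S ⇒ a a a S S S S ⇒ a a a three S S S ⇒ a a a three three S S ⇒ a a a three three three S ⇒ a a a three three three three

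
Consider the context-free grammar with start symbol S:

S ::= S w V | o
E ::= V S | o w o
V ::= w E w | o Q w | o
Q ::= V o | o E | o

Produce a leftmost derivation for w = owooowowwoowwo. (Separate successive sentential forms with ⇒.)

S ⇒ SwV ⇒ SwVwV ⇒ SwVwVwV ⇒ owVwVwV ⇒ owoQwwVwV ⇒ owoVowwVwV ⇒ owooQwowwVwV ⇒ owooowowwVwV ⇒ owooowowwoQwwV ⇒ owooowowwoowwV ⇒ owooowowwoowwo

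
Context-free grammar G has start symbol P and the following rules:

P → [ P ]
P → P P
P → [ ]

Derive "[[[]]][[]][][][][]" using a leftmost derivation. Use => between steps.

P => PP => PPP => PPPP => [P]PPP => [[P]]PPP => [[[]]]PPP => [[[]]]PPPP => [[[]]]PPPPP => [[[]]][P]PPPP => [[[]]][[]]PPPP => [[[]]][[]][]PPP => [[[]]][[]][][]PP => [[[]]][[]][][][]P => [[[]]][[]][][][][]

P => PP   [P → P P]
PP => PPP   [P → P P]
PPP => PPPP   [P → P P]
PPPP => [P]PPP   [P → [ P ]]
[P]PPP => [[P]]PPP   [P → [ P ]]
[[P]]PPP => [[[]]]PPP   [P → [ ]]
[[[]]]PPP => [[[]]]PPPP   [P → P P]
[[[]]]PPPP => [[[]]]PPPPP   [P → P P]
[[[]]]PPPPP => [[[]]][P]PPPP   [P → [ P ]]
[[[]]][P]PPPP => [[[]]][[]]PPPP   [P → [ ]]
[[[]]][[]]PPPP => [[[]]][[]][]PPP   [P → [ ]]
[[[]]][[]][]PPP => [[[]]][[]][][]PP   [P → [ ]]
[[[]]][[]][][]PP => [[[]]][[]][][][]P   [P → [ ]]
[[[]]][[]][][][]P => [[[]]][[]][][][][]   [P → [ ]]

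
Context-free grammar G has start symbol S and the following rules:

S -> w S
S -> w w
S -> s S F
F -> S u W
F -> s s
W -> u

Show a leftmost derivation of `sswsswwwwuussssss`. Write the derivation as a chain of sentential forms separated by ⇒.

S ⇒ sSF   [S -> s S F]
sSF ⇒ ssSFF   [S -> s S F]
ssSFF ⇒ sswSFF   [S -> w S]
sswSFF ⇒ sswsSFFF   [S -> s S F]
sswsSFFF ⇒ sswssSFFFF   [S -> s S F]
sswssSFFFF ⇒ sswsswwFFFF   [S -> w w]
sswsswwFFFF ⇒ sswsswwSuWFFF   [F -> S u W]
sswsswwSuWFFF ⇒ sswsswwwwuWFFF   [S -> w w]
sswsswwwwuWFFF ⇒ sswsswwwwuuFFF   [W -> u]
sswsswwwwuuFFF ⇒ sswsswwwwuussFF   [F -> s s]
sswsswwwwuussFF ⇒ sswsswwwwuussssF   [F -> s s]
sswsswwwwuussssF ⇒ sswsswwwwuussssss   [F -> s s]

S⇒sSF⇒ssSFF⇒sswSFF⇒sswsSFFF⇒sswssSFFFF⇒sswsswwFFFF⇒sswsswwSuWFFF⇒sswsswwwwuWFFF⇒sswsswwwwuuFFF⇒sswsswwwwuussFF⇒sswsswwwwuussssF⇒sswsswwwwuussssss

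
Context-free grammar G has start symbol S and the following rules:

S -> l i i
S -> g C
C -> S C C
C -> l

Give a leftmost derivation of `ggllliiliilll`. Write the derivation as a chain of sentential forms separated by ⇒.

S ⇒ gC   [S -> g C]
gC ⇒ gSCC   [C -> S C C]
gSCC ⇒ ggCCC   [S -> g C]
ggCCC ⇒ gglCC   [C -> l]
gglCC ⇒ ggllC   [C -> l]
ggllC ⇒ ggllSCC   [C -> S C C]
ggllSCC ⇒ ggllliiCC   [S -> l i i]
ggllliiCC ⇒ ggllliiSCCC   [C -> S C C]
ggllliiSCCC ⇒ ggllliiliiCCC   [S -> l i i]
ggllliiliiCCC ⇒ ggllliiliilCC   [C -> l]
ggllliiliilCC ⇒ ggllliiliillC   [C -> l]
ggllliiliillC ⇒ ggllliiliilll   [C -> l]

S⇒gC⇒gSCC⇒ggCCC⇒gglCC⇒ggllC⇒ggllSCC⇒ggllliiCC⇒ggllliiSCCC⇒ggllliiliiCCC⇒ggllliiliilCC⇒ggllliiliillC⇒ggllliiliilll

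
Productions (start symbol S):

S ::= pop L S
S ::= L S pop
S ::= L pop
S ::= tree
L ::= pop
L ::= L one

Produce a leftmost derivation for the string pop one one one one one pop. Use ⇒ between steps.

S ⇒ L pop ⇒ L one pop ⇒ L one one pop ⇒ L one one one pop ⇒ L one one one one pop ⇒ L one one one one one pop ⇒ pop one one one one one pop

S ⇒ L pop   [S ::= L pop]
L pop ⇒ L one pop   [L ::= L one]
L one pop ⇒ L one one pop   [L ::= L one]
L one one pop ⇒ L one one one pop   [L ::= L one]
L one one one pop ⇒ L one one one one pop   [L ::= L one]
L one one one one pop ⇒ L one one one one one pop   [L ::= L one]
L one one one one one pop ⇒ pop one one one one one pop   [L ::= pop]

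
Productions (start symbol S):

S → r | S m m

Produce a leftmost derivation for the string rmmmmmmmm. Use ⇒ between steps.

S ⇒ Smm   [S → S m m]
Smm ⇒ Smmmm   [S → S m m]
Smmmm ⇒ Smmmmmm   [S → S m m]
Smmmmmm ⇒ Smmmmmmmm   [S → S m m]
Smmmmmmmm ⇒ rmmmmmmmm   [S → r]

S ⇒ Smm ⇒ Smmmm ⇒ Smmmmmm ⇒ Smmmmmmmm ⇒ rmmmmmmmm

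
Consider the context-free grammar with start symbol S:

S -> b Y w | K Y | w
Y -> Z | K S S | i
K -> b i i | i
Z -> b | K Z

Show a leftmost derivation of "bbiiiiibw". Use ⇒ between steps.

S ⇒ bYw ⇒ bKSSw ⇒ bbiiSSw ⇒ bbiiKYSw ⇒ bbiiiYSw ⇒ bbiiiiSw ⇒ bbiiiiKYw ⇒ bbiiiiiYw ⇒ bbiiiiiZw ⇒ bbiiiiibw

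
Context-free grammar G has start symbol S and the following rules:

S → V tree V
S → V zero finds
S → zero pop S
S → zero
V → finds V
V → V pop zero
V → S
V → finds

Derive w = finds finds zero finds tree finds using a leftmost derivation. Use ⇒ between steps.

S ⇒ V tree V ⇒ finds V tree V ⇒ finds S tree V ⇒ finds V zero finds tree V ⇒ finds finds zero finds tree V ⇒ finds finds zero finds tree finds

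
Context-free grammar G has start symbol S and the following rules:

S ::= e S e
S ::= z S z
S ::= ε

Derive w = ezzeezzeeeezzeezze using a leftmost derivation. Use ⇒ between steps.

S ⇒ eSe ⇒ ezSze ⇒ ezzSzze ⇒ ezzeSezze ⇒ ezzeeSeezze ⇒ ezzeezSzeezze ⇒ ezzeezzSzzeezze ⇒ ezzeezzeSezzeezze ⇒ ezzeezzeeSeezzeezze ⇒ ezzeezzeeeezzeezze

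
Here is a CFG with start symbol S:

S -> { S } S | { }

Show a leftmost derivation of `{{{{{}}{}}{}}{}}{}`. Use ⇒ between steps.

S⇒{S}S⇒{{S}S}S⇒{{{S}S}S}S⇒{{{{S}S}S}S}S⇒{{{{{}}S}S}S}S⇒{{{{{}}{}}S}S}S⇒{{{{{}}{}}{}}S}S⇒{{{{{}}{}}{}}{}}S⇒{{{{{}}{}}{}}{}}{}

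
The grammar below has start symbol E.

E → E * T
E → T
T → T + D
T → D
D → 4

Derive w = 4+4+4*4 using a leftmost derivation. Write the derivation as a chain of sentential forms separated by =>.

E=>E*T=>T*T=>T+D*T=>T+D+D*T=>D+D+D*T=>4+D+D*T=>4+4+D*T=>4+4+4*T=>4+4+4*D=>4+4+4*4

E => E*T   [E → E * T]
E*T => T*T   [E → T]
T*T => T+D*T   [T → T + D]
T+D*T => T+D+D*T   [T → T + D]
T+D+D*T => D+D+D*T   [T → D]
D+D+D*T => 4+D+D*T   [D → 4]
4+D+D*T => 4+4+D*T   [D → 4]
4+4+D*T => 4+4+4*T   [D → 4]
4+4+4*T => 4+4+4*D   [T → D]
4+4+4*D => 4+4+4*4   [D → 4]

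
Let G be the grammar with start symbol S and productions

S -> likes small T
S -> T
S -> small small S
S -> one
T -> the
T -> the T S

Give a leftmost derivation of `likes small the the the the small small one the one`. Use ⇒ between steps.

S ⇒ likes small T   [S -> likes small T]
likes small T ⇒ likes small the T S   [T -> the T S]
likes small the T S ⇒ likes small the the T S S   [T -> the T S]
likes small the the T S S ⇒ likes small the the the T S S S   [T -> the T S]
likes small the the the T S S S ⇒ likes small the the the the S S S   [T -> the]
likes small the the the the S S S ⇒ likes small the the the the small small S S S   [S -> small small S]
likes small the the the the small small S S S ⇒ likes small the the the the small small one S S   [S -> one]
likes small the the the the small small one S S ⇒ likes small the the the the small small one T S   [S -> T]
likes small the the the the small small one T S ⇒ likes small the the the the small small one the S   [T -> the]
likes small the the the the small small one the S ⇒ likes small the the the the small small one the one   [S -> one]

S ⇒ likes small T ⇒ likes small the T S ⇒ likes small the the T S S ⇒ likes small the the the T S S S ⇒ likes small the the the the S S S ⇒ likes small the the the the small small S S S ⇒ likes small the the the the small small one S S ⇒ likes small the the the the small small one T S ⇒ likes small the the the the small small one the S ⇒ likes small the the the the small small one the one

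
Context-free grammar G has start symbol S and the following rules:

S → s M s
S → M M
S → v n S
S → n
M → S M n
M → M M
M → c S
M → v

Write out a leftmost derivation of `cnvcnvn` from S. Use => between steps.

S => MM => cSM => cnM => cnSMn => cnMMMn => cnvMMn => cnvcSMn => cnvcnMn => cnvcnvn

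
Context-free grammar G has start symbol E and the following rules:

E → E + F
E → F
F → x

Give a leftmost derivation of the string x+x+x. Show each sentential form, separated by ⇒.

E ⇒ E+F ⇒ E+F+F ⇒ F+F+F ⇒ x+F+F ⇒ x+x+F ⇒ x+x+x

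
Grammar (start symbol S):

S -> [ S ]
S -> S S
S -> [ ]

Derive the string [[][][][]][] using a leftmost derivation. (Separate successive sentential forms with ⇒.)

S⇒SS⇒[S]S⇒[SS]S⇒[SSS]S⇒[SSSS]S⇒[[]SSS]S⇒[[][]SS]S⇒[[][][]S]S⇒[[][][][]]S⇒[[][][][]][]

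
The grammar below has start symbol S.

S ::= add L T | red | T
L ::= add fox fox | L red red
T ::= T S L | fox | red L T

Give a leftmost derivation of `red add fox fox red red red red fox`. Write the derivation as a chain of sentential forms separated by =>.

S => T => red L T => red L red red T => red L red red red red T => red add fox fox red red red red T => red add fox fox red red red red fox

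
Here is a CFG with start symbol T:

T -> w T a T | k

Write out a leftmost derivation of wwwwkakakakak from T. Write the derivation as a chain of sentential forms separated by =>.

T => wTaT => wwTaTaT => wwwTaTaTaT => wwwwTaTaTaTaT => wwwwkaTaTaTaT => wwwwkakaTaTaT => wwwwkakakaTaT => wwwwkakakakaT => wwwwkakakakak

T => wTaT   [T -> w T a T]
wTaT => wwTaTaT   [T -> w T a T]
wwTaTaT => wwwTaTaTaT   [T -> w T a T]
wwwTaTaTaT => wwwwTaTaTaTaT   [T -> w T a T]
wwwwTaTaTaTaT => wwwwkaTaTaTaT   [T -> k]
wwwwkaTaTaTaT => wwwwkakaTaTaT   [T -> k]
wwwwkakaTaTaT => wwwwkakakaTaT   [T -> k]
wwwwkakakaTaT => wwwwkakakakaT   [T -> k]
wwwwkakakakaT => wwwwkakakakak   [T -> k]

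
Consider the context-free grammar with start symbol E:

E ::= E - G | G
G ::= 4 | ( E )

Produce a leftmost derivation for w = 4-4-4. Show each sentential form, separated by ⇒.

E ⇒ E-G   [E ::= E - G]
E-G ⇒ E-G-G   [E ::= E - G]
E-G-G ⇒ G-G-G   [E ::= G]
G-G-G ⇒ 4-G-G   [G ::= 4]
4-G-G ⇒ 4-4-G   [G ::= 4]
4-4-G ⇒ 4-4-4   [G ::= 4]

E ⇒ E-G ⇒ E-G-G ⇒ G-G-G ⇒ 4-G-G ⇒ 4-4-G ⇒ 4-4-4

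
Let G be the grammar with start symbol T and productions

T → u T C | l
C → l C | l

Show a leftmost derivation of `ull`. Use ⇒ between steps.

T⇒uTC⇒ulC⇒ull

T ⇒ uTC   [T → u T C]
uTC ⇒ ulC   [T → l]
ulC ⇒ ull   [C → l]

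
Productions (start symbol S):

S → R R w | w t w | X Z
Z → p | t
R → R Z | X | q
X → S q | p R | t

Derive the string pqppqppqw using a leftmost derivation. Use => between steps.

S => RRw => RZRw => RZZRw => XZZRw => SqZZRw => XZqZZRw => pRZqZZRw => pRZZqZZRw => pqZZqZZRw => pqpZqZZRw => pqppqZZRw => pqppqpZRw => pqppqppRw => pqppqppqw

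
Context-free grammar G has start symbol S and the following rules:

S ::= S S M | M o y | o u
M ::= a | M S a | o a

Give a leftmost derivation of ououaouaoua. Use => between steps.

S => SSM => SSMSM => SSMSMSM => ouSMSMSM => ououMSMSM => ououaSMSM => ououaouMSM => ououaouaSM => ououaouaouM => ououaouaoua

S => SSM   [S ::= S S M]
SSM => SSMSM   [S ::= S S M]
SSMSM => SSMSMSM   [S ::= S S M]
SSMSMSM => ouSMSMSM   [S ::= o u]
ouSMSMSM => ououMSMSM   [S ::= o u]
ououMSMSM => ououaSMSM   [M ::= a]
ououaSMSM => ououaouMSM   [S ::= o u]
ououaouMSM => ououaouaSM   [M ::= a]
ououaouaSM => ououaouaouM   [S ::= o u]
ououaouaouM => ououaouaoua   [M ::= a]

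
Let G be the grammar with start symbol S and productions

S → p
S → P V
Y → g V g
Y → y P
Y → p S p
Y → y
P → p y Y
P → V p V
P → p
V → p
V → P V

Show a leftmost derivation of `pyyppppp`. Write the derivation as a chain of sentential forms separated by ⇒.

S ⇒ PV   [S → P V]
PV ⇒ pyYV   [P → p y Y]
pyYV ⇒ pyyPV   [Y → y P]
pyyPV ⇒ pyyVpVV   [P → V p V]
pyyVpVV ⇒ pyyppVV   [V → p]
pyyppVV ⇒ pyyppPVV   [V → P V]
pyyppPVV ⇒ pyypppVV   [P → p]
pyypppVV ⇒ pyyppppV   [V → p]
pyyppppV ⇒ pyyppppp   [V → p]

S ⇒ PV ⇒ pyYV ⇒ pyyPV ⇒ pyyVpVV ⇒ pyyppVV ⇒ pyyppPVV ⇒ pyypppVV ⇒ pyyppppV ⇒ pyyppppp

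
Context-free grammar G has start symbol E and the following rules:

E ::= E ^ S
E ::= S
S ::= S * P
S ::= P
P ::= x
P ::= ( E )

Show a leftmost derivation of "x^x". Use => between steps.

E=>E^S=>S^S=>P^S=>x^S=>x^P=>x^x

E => E^S   [E ::= E ^ S]
E^S => S^S   [E ::= S]
S^S => P^S   [S ::= P]
P^S => x^S   [P ::= x]
x^S => x^P   [S ::= P]
x^P => x^x   [P ::= x]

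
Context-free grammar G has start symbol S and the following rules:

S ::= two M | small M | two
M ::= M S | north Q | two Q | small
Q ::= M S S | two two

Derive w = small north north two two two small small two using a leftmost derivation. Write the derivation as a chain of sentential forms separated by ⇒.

S ⇒ small M   [S ::= small M]
small M ⇒ small M S   [M ::= M S]
small M S ⇒ small north Q S   [M ::= north Q]
small north Q S ⇒ small north M S S S   [Q ::= M S S]
small north M S S S ⇒ small north north Q S S S   [M ::= north Q]
small north north Q S S S ⇒ small north north two two S S S   [Q ::= two two]
small north north two two S S S ⇒ small north north two two two S S   [S ::= two]
small north north two two two S S ⇒ small north north two two two small M S   [S ::= small M]
small north north two two two small M S ⇒ small north north two two two small small S   [M ::= small]
small north north two two two small small S ⇒ small north north two two two small small two   [S ::= two]

S ⇒ small M ⇒ small M S ⇒ small north Q S ⇒ small north M S S S ⇒ small north north Q S S S ⇒ small north north two two S S S ⇒ small north north two two two S S ⇒ small north north two two two small M S ⇒ small north north two two two small small S ⇒ small north north two two two small small two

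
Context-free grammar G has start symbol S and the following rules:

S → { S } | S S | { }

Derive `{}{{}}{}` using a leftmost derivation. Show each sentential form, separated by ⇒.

S ⇒ SS ⇒ {}S ⇒ {}SS ⇒ {}{S}S ⇒ {}{{}}S ⇒ {}{{}}{}

S ⇒ SS   [S → S S]
SS ⇒ {}S   [S → { }]
{}S ⇒ {}SS   [S → S S]
{}SS ⇒ {}{S}S   [S → { S }]
{}{S}S ⇒ {}{{}}S   [S → { }]
{}{{}}S ⇒ {}{{}}{}   [S → { }]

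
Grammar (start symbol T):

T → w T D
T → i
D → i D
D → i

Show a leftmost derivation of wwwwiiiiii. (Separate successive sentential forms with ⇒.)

T⇒wTD⇒wwTDD⇒wwwTDDD⇒wwwwTDDDD⇒wwwwiDDDD⇒wwwwiiDDDD⇒wwwwiiiDDD⇒wwwwiiiiDD⇒wwwwiiiiiD⇒wwwwiiiiii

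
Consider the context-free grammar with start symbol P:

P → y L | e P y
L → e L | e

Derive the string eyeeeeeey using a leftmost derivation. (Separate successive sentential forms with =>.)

P => ePy => eyLy => eyeLy => eyeeLy => eyeeeLy => eyeeeeLy => eyeeeeeLy => eyeeeeeey

P => ePy   [P → e P y]
ePy => eyLy   [P → y L]
eyLy => eyeLy   [L → e L]
eyeLy => eyeeLy   [L → e L]
eyeeLy => eyeeeLy   [L → e L]
eyeeeLy => eyeeeeLy   [L → e L]
eyeeeeLy => eyeeeeeLy   [L → e L]
eyeeeeeLy => eyeeeeeey   [L → e]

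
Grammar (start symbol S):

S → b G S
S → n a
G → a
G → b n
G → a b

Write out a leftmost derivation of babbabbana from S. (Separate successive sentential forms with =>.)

S => bGS   [S → b G S]
bGS => babS   [G → a b]
babS => babbGS   [S → b G S]
babbGS => babbabS   [G → a b]
babbabS => babbabbGS   [S → b G S]
babbabbGS => babbabbaS   [G → a]
babbabbaS => babbabbana   [S → n a]

S=>bGS=>babS=>babbGS=>babbabS=>babbabbGS=>babbabbaS=>babbabbana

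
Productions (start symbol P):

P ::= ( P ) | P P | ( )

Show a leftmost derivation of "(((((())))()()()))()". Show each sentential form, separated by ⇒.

P ⇒ PP ⇒ (P)P ⇒ ((P))P ⇒ ((PP))P ⇒ ((PPP))P ⇒ ((PPPP))P ⇒ (((P)PPP))P ⇒ ((((P))PPP))P ⇒ (((((P)))PPP))P ⇒ (((((())))PPP))P ⇒ (((((())))()PP))P ⇒ (((((())))()()P))P ⇒ (((((())))()()()))P ⇒ (((((())))()()()))()

P ⇒ PP   [P ::= P P]
PP ⇒ (P)P   [P ::= ( P )]
(P)P ⇒ ((P))P   [P ::= ( P )]
((P))P ⇒ ((PP))P   [P ::= P P]
((PP))P ⇒ ((PPP))P   [P ::= P P]
((PPP))P ⇒ ((PPPP))P   [P ::= P P]
((PPPP))P ⇒ (((P)PPP))P   [P ::= ( P )]
(((P)PPP))P ⇒ ((((P))PPP))P   [P ::= ( P )]
((((P))PPP))P ⇒ (((((P)))PPP))P   [P ::= ( P )]
(((((P)))PPP))P ⇒ (((((())))PPP))P   [P ::= ( )]
(((((())))PPP))P ⇒ (((((())))()PP))P   [P ::= ( )]
(((((())))()PP))P ⇒ (((((())))()()P))P   [P ::= ( )]
(((((())))()()P))P ⇒ (((((())))()()()))P   [P ::= ( )]
(((((())))()()()))P ⇒ (((((())))()()()))()   [P ::= ( )]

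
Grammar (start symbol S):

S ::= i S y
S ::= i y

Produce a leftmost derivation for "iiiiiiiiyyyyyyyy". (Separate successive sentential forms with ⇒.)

S ⇒ iSy ⇒ iiSyy ⇒ iiiSyyy ⇒ iiiiSyyyy ⇒ iiiiiSyyyyy ⇒ iiiiiiSyyyyyy ⇒ iiiiiiiSyyyyyyy ⇒ iiiiiiiiyyyyyyyy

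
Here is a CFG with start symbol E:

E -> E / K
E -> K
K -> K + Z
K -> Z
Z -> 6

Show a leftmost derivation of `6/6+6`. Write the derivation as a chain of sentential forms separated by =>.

E => E/K => K/K => Z/K => 6/K => 6/K+Z => 6/Z+Z => 6/6+Z => 6/6+6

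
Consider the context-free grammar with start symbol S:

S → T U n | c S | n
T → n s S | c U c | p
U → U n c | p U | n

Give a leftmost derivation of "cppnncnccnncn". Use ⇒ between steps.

S ⇒ TUn   [S → T U n]
TUn ⇒ cUcUn   [T → c U c]
cUcUn ⇒ cUnccUn   [U → U n c]
cUnccUn ⇒ cpUnccUn   [U → p U]
cpUnccUn ⇒ cpUncnccUn   [U → U n c]
cpUncnccUn ⇒ cppUncnccUn   [U → p U]
cppUncnccUn ⇒ cppnncnccUn   [U → n]
cppnncnccUn ⇒ cppnncnccUncn   [U → U n c]
cppnncnccUncn ⇒ cppnncnccnncn   [U → n]

S ⇒ TUn ⇒ cUcUn ⇒ cUnccUn ⇒ cpUnccUn ⇒ cpUncnccUn ⇒ cppUncnccUn ⇒ cppnncnccUn ⇒ cppnncnccUncn ⇒ cppnncnccnncn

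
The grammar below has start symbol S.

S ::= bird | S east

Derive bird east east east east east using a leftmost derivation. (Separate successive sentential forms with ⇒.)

S ⇒ S east ⇒ S east east ⇒ S east east east ⇒ S east east east east ⇒ S east east east east east ⇒ bird east east east east east

S ⇒ S east   [S ::= S east]
S east ⇒ S east east   [S ::= S east]
S east east ⇒ S east east east   [S ::= S east]
S east east east ⇒ S east east east east   [S ::= S east]
S east east east east ⇒ S east east east east east   [S ::= S east]
S east east east east east ⇒ bird east east east east east   [S ::= bird]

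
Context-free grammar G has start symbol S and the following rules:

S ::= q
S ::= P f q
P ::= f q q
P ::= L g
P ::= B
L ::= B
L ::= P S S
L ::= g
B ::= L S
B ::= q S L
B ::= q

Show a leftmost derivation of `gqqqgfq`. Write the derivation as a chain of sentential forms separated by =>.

S=>Pfq=>Lgfq=>PSSgfq=>BSSgfq=>LSSSgfq=>gSSSgfq=>gqSSgfq=>gqqSgfq=>gqqqgfq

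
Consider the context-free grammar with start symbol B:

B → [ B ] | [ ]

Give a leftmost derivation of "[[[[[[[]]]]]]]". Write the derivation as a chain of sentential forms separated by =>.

B=>[B]=>[[B]]=>[[[B]]]=>[[[[B]]]]=>[[[[[B]]]]]=>[[[[[[B]]]]]]=>[[[[[[[]]]]]]]

B => [B]   [B → [ B ]]
[B] => [[B]]   [B → [ B ]]
[[B]] => [[[B]]]   [B → [ B ]]
[[[B]]] => [[[[B]]]]   [B → [ B ]]
[[[[B]]]] => [[[[[B]]]]]   [B → [ B ]]
[[[[[B]]]]] => [[[[[[B]]]]]]   [B → [ B ]]
[[[[[[B]]]]]] => [[[[[[[]]]]]]]   [B → [ ]]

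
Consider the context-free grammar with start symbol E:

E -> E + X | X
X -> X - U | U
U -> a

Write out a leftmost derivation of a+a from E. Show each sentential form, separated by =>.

E => E+X => X+X => U+X => a+X => a+U => a+a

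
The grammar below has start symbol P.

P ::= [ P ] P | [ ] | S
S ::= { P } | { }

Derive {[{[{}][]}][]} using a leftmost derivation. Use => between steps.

P => S   [P ::= S]
S => {P}   [S ::= { P }]
{P} => {[P]P}   [P ::= [ P ] P]
{[P]P} => {[S]P}   [P ::= S]
{[S]P} => {[{P}]P}   [S ::= { P }]
{[{P}]P} => {[{[P]P}]P}   [P ::= [ P ] P]
{[{[P]P}]P} => {[{[S]P}]P}   [P ::= S]
{[{[S]P}]P} => {[{[{}]P}]P}   [S ::= { }]
{[{[{}]P}]P} => {[{[{}][]}]P}   [P ::= [ ]]
{[{[{}][]}]P} => {[{[{}][]}][]}   [P ::= [ ]]

P=>S=>{P}=>{[P]P}=>{[S]P}=>{[{P}]P}=>{[{[P]P}]P}=>{[{[S]P}]P}=>{[{[{}]P}]P}=>{[{[{}][]}]P}=>{[{[{}][]}][]}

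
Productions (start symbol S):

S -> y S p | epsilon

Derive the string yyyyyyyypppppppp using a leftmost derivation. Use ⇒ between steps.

S⇒ySp⇒yySpp⇒yyySppp⇒yyyySpppp⇒yyyyySppppp⇒yyyyyySpppppp⇒yyyyyyySppppppp⇒yyyyyyyySpppppppp⇒yyyyyyyypppppppp

S ⇒ ySp   [S -> y S p]
ySp ⇒ yySpp   [S -> y S p]
yySpp ⇒ yyySppp   [S -> y S p]
yyySppp ⇒ yyyySpppp   [S -> y S p]
yyyySpppp ⇒ yyyyySppppp   [S -> y S p]
yyyyySppppp ⇒ yyyyyySpppppp   [S -> y S p]
yyyyyySpppppp ⇒ yyyyyyySppppppp   [S -> y S p]
yyyyyyySppppppp ⇒ yyyyyyyySpppppppp   [S -> y S p]
yyyyyyyySpppppppp ⇒ yyyyyyyypppppppp   [S -> epsilon]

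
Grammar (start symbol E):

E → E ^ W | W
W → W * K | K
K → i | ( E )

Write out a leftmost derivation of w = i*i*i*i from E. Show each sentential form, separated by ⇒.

E ⇒ W ⇒ W*K ⇒ W*K*K ⇒ W*K*K*K ⇒ K*K*K*K ⇒ i*K*K*K ⇒ i*i*K*K ⇒ i*i*i*K ⇒ i*i*i*i

E ⇒ W   [E → W]
W ⇒ W*K   [W → W * K]
W*K ⇒ W*K*K   [W → W * K]
W*K*K ⇒ W*K*K*K   [W → W * K]
W*K*K*K ⇒ K*K*K*K   [W → K]
K*K*K*K ⇒ i*K*K*K   [K → i]
i*K*K*K ⇒ i*i*K*K   [K → i]
i*i*K*K ⇒ i*i*i*K   [K → i]
i*i*i*K ⇒ i*i*i*i   [K → i]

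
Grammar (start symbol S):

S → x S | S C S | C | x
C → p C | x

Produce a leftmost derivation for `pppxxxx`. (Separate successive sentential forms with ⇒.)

S ⇒ SCS ⇒ CCS ⇒ pCCS ⇒ ppCCS ⇒ pppCCS ⇒ pppxCS ⇒ pppxxS ⇒ pppxxxS ⇒ pppxxxx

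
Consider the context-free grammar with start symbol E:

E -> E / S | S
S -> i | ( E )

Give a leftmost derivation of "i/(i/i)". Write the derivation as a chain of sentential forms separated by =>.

E => E/S => S/S => i/S => i/(E) => i/(E/S) => i/(S/S) => i/(i/S) => i/(i/i)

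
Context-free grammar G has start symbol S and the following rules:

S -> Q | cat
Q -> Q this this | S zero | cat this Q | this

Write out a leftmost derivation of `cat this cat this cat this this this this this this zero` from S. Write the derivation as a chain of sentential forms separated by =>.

S => Q => cat this Q => cat this S zero => cat this Q zero => cat this cat this Q zero => cat this cat this Q this this zero => cat this cat this Q this this this this zero => cat this cat this cat this Q this this this this zero => cat this cat this cat this this this this this this zero

S => Q   [S -> Q]
Q => cat this Q   [Q -> cat this Q]
cat this Q => cat this S zero   [Q -> S zero]
cat this S zero => cat this Q zero   [S -> Q]
cat this Q zero => cat this cat this Q zero   [Q -> cat this Q]
cat this cat this Q zero => cat this cat this Q this this zero   [Q -> Q this this]
cat this cat this Q this this zero => cat this cat this Q this this this this zero   [Q -> Q this this]
cat this cat this Q this this this this zero => cat this cat this cat this Q this this this this zero   [Q -> cat this Q]
cat this cat this cat this Q this this this this zero => cat this cat this cat this this this this this this zero   [Q -> this]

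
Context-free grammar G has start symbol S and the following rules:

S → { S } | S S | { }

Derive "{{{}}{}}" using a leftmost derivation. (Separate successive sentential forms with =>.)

S => {S} => {SS} => {{S}S} => {{{}}S} => {{{}}{}}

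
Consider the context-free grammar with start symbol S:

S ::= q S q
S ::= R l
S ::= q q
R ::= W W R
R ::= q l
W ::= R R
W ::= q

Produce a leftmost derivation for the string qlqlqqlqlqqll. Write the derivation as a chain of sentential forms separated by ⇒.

S ⇒ Rl ⇒ WWRl ⇒ RRWRl ⇒ WWRRWRl ⇒ RRWRRWRl ⇒ qlRWRRWRl ⇒ qlqlWRRWRl ⇒ qlqlqRRWRl ⇒ qlqlqqlRWRl ⇒ qlqlqqlqlWRl ⇒ qlqlqqlqlqRl ⇒ qlqlqqlqlqqll

S ⇒ Rl   [S ::= R l]
Rl ⇒ WWRl   [R ::= W W R]
WWRl ⇒ RRWRl   [W ::= R R]
RRWRl ⇒ WWRRWRl   [R ::= W W R]
WWRRWRl ⇒ RRWRRWRl   [W ::= R R]
RRWRRWRl ⇒ qlRWRRWRl   [R ::= q l]
qlRWRRWRl ⇒ qlqlWRRWRl   [R ::= q l]
qlqlWRRWRl ⇒ qlqlqRRWRl   [W ::= q]
qlqlqRRWRl ⇒ qlqlqqlRWRl   [R ::= q l]
qlqlqqlRWRl ⇒ qlqlqqlqlWRl   [R ::= q l]
qlqlqqlqlWRl ⇒ qlqlqqlqlqRl   [W ::= q]
qlqlqqlqlqRl ⇒ qlqlqqlqlqqll   [R ::= q l]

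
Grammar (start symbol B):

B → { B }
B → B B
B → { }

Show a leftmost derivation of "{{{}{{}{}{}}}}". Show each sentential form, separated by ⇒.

B⇒{B}⇒{{B}}⇒{{BB}}⇒{{{}B}}⇒{{{}{B}}}⇒{{{}{BB}}}⇒{{{}{BBB}}}⇒{{{}{{}BB}}}⇒{{{}{{}{}B}}}⇒{{{}{{}{}{}}}}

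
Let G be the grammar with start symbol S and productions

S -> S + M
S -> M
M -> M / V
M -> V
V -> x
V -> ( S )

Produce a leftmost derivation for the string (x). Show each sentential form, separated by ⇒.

S ⇒ M ⇒ V ⇒ (S) ⇒ (M) ⇒ (V) ⇒ (x)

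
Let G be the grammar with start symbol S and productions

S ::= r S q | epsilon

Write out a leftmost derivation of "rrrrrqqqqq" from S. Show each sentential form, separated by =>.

S=>rSq=>rrSqq=>rrrSqqq=>rrrrSqqqq=>rrrrrSqqqqq=>rrrrrqqqqq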